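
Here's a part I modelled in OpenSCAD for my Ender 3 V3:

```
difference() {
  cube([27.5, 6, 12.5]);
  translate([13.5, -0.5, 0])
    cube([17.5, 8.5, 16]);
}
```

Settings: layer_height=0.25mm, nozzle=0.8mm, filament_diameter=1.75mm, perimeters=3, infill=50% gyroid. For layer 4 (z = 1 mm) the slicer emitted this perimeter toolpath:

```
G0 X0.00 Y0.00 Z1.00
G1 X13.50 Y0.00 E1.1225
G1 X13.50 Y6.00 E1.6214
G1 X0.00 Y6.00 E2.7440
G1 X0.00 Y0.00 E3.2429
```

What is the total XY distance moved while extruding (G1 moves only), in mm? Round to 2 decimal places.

39.00 mm

Sum the Euclidean lengths of each G1 segment: total = 39.00 mm.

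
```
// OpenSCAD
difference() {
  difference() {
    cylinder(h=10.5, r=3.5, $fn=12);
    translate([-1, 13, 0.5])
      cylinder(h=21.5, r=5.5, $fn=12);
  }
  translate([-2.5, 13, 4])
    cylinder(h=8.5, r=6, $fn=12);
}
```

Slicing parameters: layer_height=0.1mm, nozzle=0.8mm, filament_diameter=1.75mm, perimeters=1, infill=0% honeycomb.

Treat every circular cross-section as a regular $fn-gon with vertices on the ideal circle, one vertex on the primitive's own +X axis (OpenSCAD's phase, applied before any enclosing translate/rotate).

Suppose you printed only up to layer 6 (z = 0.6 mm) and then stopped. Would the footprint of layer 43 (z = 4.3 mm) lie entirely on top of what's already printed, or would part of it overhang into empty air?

Compare the two slices. At z = 0.6: the cylinder: section is a regular 12-gon, circumradius r=3.5 (area = (12/2)·3.500²·sin(360°/12) = 36.75 mm²); the r=5.5 cylinder at (-1, 13) gives a regular 12-gon of circumradius 5.5 (constant along its height) (area = (12/2)·5.500²·sin(360°/12) = 90.75 mm²); Taking the first minus the rest: starting from the r=3.5 cylinder (36.75 mm²), the r=5.5 cylinder at (-1, 13) misses the remaining region (no effect) — area = 36.75 mm²; the cylinder at (-2.5, 13) is not intersected at this z (z outside [4, 12.5]); Taking the first minus the rest: none of the subtracted shapes is present at this height, so that combined region is unchanged — area = 36.75 mm². At z = 4.3: the r=3.5 cylinder gives a regular 12-gon of circumradius 3.5 (constant along its height) (area = (12/2)·3.500²·sin(360°/12) = 36.75 mm²); the r=5.5 cylinder at (-1, 13) gives a regular 12-gon of circumradius 5.5 (constant along its height) (area = (12/2)·5.500²·sin(360°/12) = 90.75 mm²); Subtracting the remaining from the first: starting from the r=3.5 cylinder (36.75 mm²), the r=5.5 cylinder at (-1, 13) misses the remaining region (no effect) — area = 36.75 mm²; the r=6 cylinder at (-2.5, 13) contributes a regular 12-gon of circumradius 6 (area = (12/2)·6.000²·sin(360°/12) = 108.00 mm²); Subtracting the remaining from the first: starting from the result so far (36.75 mm²), the r=6 cylinder at (-2.5, 13) misses the remaining region (no effect) — area = 36.75 mm². Checking containment: the cross-section at z = 4.3 is a subset of the cross-section at z = 0.6.

entirely on top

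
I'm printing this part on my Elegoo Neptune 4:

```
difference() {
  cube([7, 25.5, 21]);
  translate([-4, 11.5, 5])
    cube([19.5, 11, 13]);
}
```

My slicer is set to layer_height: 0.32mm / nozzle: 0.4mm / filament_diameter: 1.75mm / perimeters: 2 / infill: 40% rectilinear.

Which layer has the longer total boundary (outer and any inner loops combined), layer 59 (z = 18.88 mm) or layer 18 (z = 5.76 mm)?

layer 59 (z = 18.88 mm)

Layer 59 (z = 18.88): the cube (footprint 7×25.5) is included at this height (perimeter 65.00 mm); the cube at (-4, 11.5) does not reach this height (z outside [5, 18]); Subtracting the remaining from the first: none of the subtracted shapes is present at this height, so the 7×25.5 cube is unchanged — boundary = 65.00 mm. So its perimeter = 65.00 mm. Layer 18 (z = 5.76): the 7×25.5 cube contributes its full rectangle (perimeter 65.00 mm); the 19.5×11 cube at (-4, 11.5) contributes its full rectangle (perimeter 61.00 mm); After the difference (first − rest): starting from the 7×25.5 cube, the 19.5×11 cube at (-4, 11.5) partially overlaps it — only the 77.00 mm² overlap (of its 214.50 mm²) is removed, clipping the outline — boundary = 57.00 mm. So its perimeter = 57.00 mm. Layer 59 is larger (65.00 vs 57.00 mm).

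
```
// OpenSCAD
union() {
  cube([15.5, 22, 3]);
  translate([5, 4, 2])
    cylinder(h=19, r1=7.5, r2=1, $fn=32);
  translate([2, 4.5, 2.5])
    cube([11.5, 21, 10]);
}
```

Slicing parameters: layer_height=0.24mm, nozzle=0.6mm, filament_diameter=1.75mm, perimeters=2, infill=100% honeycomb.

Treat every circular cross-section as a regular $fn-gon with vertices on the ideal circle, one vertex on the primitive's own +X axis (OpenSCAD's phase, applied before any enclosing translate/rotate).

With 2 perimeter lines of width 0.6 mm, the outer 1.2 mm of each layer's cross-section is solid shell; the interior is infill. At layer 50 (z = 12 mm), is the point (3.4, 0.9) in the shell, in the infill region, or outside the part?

At z = 12 mm: the cube does not reach this height (z outside [0, 3]); the cone at (5, 4) contributes a regular 32-gon of circumradius 4.079 (interpolated between r1=7.5 and r2=1 at t=0.526); the 11.5×21 cube at (2, 4.5) contributes its full rectangle; Taking the union: the regions partially overlap (shared area 20.43 mm²), so overlapping operands fuse into one piece — 1 connected region. Overall, the cross-section is a single solid region. The nearest boundary edge runs (3.44, 0.23)→(2.73, 0.61); distance from the point to it = 0.57 mm. The point is inside the cross-section, 0.57 mm from the nearest boundary — within the 1.2 mm shell band (2 × 0.6).

shell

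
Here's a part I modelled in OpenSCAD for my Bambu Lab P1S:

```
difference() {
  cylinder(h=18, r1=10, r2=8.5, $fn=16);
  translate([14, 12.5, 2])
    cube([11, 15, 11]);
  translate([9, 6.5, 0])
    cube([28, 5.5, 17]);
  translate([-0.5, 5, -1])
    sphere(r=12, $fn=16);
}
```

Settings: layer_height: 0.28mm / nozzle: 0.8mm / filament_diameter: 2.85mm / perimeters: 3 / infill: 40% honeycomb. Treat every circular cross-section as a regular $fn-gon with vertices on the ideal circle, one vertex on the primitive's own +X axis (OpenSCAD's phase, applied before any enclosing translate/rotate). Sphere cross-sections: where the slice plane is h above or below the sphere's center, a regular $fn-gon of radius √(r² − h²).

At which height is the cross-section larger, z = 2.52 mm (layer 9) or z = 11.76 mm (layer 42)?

layer 42 (z = 11.76 mm)

Layer 9 (z = 2.52): the cone (r1=10→r2=8.5) has section circumradius 9.790 here — a regular 16-gon (area = (16/2)·9.790²·sin(360°/16) = 293.42 mm²); the 11×15 cube at (14, 12.5) contributes its full rectangle (area 165.00 mm²); the cube at (9, 6.5) (footprint 28×5.5) is included at this height (area 154.00 mm²); the r=12 sphere at (-0.5, 5) contributes a regular 16-gon of circumradius √(12²−3.52²) = 11.472 (area = (16/2)·11.472²·sin(360°/16) = 402.92 mm²); After the difference (first − rest): starting from the cone (293.42 mm²), the 11×15 cube at (14, 12.5) misses the remaining region (no effect); the 28×5.5 cube at (9, 6.5) misses the remaining region (no effect); the r=12 sphere at (-0.5, 5) partially overlaps it — only the 237.73 mm² overlap (of its 402.92 mm²) is removed, clipping the outline — area = 55.70 mm². So its area = 55.70 mm². Layer 42 (z = 11.76): the cone (r1=10→r2=8.5) has section circumradius 9.020 here — a regular 16-gon (area = (16/2)·9.020²·sin(360°/16) = 249.08 mm²); the cube at (14, 12.5) (footprint 11×15) is included at this height (area 165.00 mm²); the 28×5.5 cube at (9, 6.5) contributes its full rectangle (area 154.00 mm²); the sphere at (-0.5, 5) is not intersected at this z (|z−center|=12.760 > r=12); After the difference (first − rest): starting from the cone (249.08 mm²), the 11×15 cube at (14, 12.5) misses the remaining region (no effect); the 28×5.5 cube at (9, 6.5) misses the remaining region (no effect) — area = 249.08 mm². So its area = 249.08 mm². Layer 42 is larger (249.08 vs 55.70 mm²).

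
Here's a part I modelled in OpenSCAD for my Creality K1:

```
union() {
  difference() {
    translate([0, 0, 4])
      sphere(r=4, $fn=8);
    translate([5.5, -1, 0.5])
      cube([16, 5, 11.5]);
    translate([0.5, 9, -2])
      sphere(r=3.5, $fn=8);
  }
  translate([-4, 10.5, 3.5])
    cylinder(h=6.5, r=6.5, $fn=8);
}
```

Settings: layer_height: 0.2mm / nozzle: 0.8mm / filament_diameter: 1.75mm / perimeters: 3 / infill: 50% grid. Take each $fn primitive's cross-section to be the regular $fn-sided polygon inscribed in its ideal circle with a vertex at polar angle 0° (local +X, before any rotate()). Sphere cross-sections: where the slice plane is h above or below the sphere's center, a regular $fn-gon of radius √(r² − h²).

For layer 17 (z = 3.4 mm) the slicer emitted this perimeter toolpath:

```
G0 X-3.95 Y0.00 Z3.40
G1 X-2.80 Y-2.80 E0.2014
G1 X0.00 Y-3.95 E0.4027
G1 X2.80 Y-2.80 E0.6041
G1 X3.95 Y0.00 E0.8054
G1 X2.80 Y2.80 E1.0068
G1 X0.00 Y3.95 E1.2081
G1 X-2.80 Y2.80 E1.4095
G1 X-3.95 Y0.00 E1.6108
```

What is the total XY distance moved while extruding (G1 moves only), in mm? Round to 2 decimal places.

24.22 mm

Sum the Euclidean lengths of each G1 segment: total = 24.22 mm.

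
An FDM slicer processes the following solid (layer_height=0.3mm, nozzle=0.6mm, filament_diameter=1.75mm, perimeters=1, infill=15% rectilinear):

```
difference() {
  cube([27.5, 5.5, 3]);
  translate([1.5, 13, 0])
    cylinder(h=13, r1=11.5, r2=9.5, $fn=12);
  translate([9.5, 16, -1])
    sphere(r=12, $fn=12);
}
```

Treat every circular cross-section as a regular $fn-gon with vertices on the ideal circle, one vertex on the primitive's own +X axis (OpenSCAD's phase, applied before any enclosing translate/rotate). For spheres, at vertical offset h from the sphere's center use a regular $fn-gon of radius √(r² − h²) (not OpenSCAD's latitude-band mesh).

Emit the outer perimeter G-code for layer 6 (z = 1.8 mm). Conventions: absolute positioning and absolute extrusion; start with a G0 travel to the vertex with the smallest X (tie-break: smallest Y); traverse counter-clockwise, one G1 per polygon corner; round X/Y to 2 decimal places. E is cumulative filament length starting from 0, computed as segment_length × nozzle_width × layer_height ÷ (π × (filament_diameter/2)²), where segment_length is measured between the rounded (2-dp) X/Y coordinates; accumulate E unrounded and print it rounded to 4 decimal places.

At z = 1.8 mm: the 27.5×5.5 cube contributes its full rectangle; the cone at (1.5, 13) (r1=11.5→r2=9.5) has section circumradius 11.223 here — a regular 12-gon; the r=12 sphere at (9.5, 16) contributes a regular 12-gon of circumradius √(12²−2.8²) = 11.669; Subtracting the remaining from the first: starting from the 27.5×5.5 cube, the cone at (1.5, 13) partially overlaps it — only the 24.42 mm² overlap (of its 377.87 mm²) is removed, clipping the outline; the r=12 sphere at (9.5, 16) partially overlaps it — only the 3.24 mm² overlap (of its 408.48 mm²) is removed, clipping the outline — 1 connected region. The outline is a single polygon with 9 vertices. Extrusion per mm of travel: 0.6 × 0.3 / (π × 0.875²) = 0.074835. Accumulating E over each segment gives final E = 4.7648.

G0 X0.00 Y0.00 Z1.80
G1 X27.50 Y0.00 E2.0580
G1 X27.50 Y5.50 E2.4696
G1 X13.86 Y5.50 E3.4903
G1 X9.50 Y4.33 E3.8281
G1 X8.44 Y4.61 E3.9102
G1 X7.11 Y3.28 E4.0509
G1 X1.50 Y1.78 E4.4855
G1 X0.00 Y2.18 E4.6017
G1 X0.00 Y0.00 E4.7648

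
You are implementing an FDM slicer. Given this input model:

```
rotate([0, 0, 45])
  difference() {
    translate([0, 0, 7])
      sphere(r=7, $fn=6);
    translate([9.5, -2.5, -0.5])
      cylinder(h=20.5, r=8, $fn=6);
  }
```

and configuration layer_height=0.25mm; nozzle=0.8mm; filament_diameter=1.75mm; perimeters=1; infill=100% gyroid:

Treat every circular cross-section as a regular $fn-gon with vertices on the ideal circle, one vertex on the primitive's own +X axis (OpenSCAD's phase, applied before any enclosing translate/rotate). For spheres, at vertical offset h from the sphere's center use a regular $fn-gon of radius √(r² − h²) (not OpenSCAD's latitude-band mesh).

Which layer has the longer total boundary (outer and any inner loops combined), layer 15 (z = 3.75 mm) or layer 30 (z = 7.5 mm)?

Layer 15 (z = 3.75): the sphere: section is a regular 6-gon, circumradius = √(r²−h²) = √(7²−3.25²) = 6.200 (perimeter = 2·6·6.200·sin(180°/6) = 37.20 mm); the r=8 cylinder at (9.5, -2.5) gives a regular 6-gon of circumradius 8 (constant along its height) (perimeter = 2·6·8.000·sin(180°/6) = 48.00 mm); Taking the first minus the rest: starting from the r=7 sphere, the r=8 cylinder at (9.5, -2.5) partially overlaps it — only the 17.32 mm² overlap (of its 166.28 mm²) is removed, clipping the outline — boundary = 37.20 mm; (whole slice rotated 45° about Z — lengths, areas and connectivity unchanged). So its perimeter = 37.20 mm. Layer 30 (z = 7.5): the sphere: section is a regular 6-gon, circumradius = √(r²−h²) = √(7²−0.5²) = 6.982 (perimeter = 2·6·6.982·sin(180°/6) = 41.89 mm); the r=8 cylinder at (9.5, -2.5) gives a regular 6-gon of circumradius 8 (constant along its height) (perimeter = 2·6·8.000·sin(180°/6) = 48.00 mm); Taking the first minus the rest: starting from the r=7 sphere, the r=8 cylinder at (9.5, -2.5) partially overlaps it — only the 24.22 mm² overlap (of its 166.28 mm²) is removed, clipping the outline — boundary = 41.89 mm; (whole slice rotated 45° about Z — lengths, areas and connectivity unchanged). So its perimeter = 41.89 mm. Layer 30 is larger (41.89 vs 37.20 mm).

layer 30 (z = 7.5 mm)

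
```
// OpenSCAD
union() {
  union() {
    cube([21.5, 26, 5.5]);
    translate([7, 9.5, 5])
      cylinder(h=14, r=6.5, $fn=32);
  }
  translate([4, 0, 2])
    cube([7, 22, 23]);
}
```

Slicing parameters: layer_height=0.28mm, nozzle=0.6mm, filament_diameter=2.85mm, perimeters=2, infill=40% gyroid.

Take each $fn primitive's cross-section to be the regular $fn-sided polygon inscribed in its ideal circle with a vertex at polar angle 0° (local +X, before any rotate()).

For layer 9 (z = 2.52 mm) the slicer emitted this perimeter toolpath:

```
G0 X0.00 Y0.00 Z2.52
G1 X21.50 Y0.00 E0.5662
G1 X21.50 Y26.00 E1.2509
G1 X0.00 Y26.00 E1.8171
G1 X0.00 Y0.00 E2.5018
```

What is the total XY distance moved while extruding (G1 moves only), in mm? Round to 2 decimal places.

Sum the Euclidean lengths of each G1 segment: total = 95.00 mm.

95.00 mm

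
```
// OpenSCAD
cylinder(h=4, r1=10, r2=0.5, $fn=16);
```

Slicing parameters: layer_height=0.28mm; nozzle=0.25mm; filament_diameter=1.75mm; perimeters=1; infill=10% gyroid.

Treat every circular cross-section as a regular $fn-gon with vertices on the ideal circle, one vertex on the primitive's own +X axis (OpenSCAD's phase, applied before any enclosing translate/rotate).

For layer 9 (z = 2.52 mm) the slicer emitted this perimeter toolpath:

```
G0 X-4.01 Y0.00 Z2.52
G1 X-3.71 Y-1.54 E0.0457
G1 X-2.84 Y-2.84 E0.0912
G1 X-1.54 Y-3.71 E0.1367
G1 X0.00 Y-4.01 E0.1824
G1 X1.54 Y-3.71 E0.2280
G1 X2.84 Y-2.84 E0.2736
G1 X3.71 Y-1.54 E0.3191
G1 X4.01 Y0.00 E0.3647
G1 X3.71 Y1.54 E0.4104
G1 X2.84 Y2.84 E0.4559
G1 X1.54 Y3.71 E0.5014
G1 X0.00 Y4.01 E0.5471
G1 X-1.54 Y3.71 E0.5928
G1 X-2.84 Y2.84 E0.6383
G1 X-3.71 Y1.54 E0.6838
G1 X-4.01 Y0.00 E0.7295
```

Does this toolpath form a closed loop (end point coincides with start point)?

yes

Start point (G0): (-4.01, 0.00). End point (last G1): the path returns to the start — closed.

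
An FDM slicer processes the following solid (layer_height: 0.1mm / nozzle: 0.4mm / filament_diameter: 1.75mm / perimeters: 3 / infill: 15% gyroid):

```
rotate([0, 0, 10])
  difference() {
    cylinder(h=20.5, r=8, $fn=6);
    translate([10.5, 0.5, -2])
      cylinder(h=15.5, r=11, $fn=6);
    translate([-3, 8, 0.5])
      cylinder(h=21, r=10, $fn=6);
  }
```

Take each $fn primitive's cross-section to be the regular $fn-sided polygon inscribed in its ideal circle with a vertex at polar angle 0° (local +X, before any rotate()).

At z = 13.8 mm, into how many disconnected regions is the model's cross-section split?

1

At z = 13.8 mm: the r=8 cylinder gives a regular 6-gon of circumradius 8 (constant along its height); the cylinder at (10.5, 0.5) does not reach this height (z outside [-2, 13.5]); the r=10 cylinder at (-3, 8) contributes a regular 6-gon of circumradius 10; After the difference (first − rest): starting from the r=8 cylinder, the r=10 cylinder at (-3, 8) partially overlaps it — only the 76.07 mm² overlap (of its 259.81 mm²) is removed, clipping the outline — 1 connected region; (rotated 10° about Z; rotation is an isometry so areas/perimeters/island counts are preserved). The result has 1 disconnected region.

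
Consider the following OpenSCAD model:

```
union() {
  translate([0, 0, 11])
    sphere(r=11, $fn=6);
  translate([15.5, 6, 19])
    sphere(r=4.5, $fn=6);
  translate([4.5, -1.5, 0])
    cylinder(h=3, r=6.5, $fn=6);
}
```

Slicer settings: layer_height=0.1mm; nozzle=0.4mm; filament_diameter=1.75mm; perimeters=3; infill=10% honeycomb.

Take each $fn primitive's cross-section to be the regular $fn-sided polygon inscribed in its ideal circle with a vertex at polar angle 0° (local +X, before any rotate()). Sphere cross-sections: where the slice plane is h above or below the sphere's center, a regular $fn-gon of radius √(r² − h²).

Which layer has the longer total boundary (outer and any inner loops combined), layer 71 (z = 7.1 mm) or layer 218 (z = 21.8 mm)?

Layer 71 (z = 7.1): the r=11 sphere slices to a regular 6-gon of circumradius 10.285 (√(r²−h²) with h=3.9 from center) (perimeter = 2·6·10.285·sin(180°/6) = 61.71 mm); the sphere at (15.5, 6) is absent (|z−center|=11.900 > r=4.5); the cylinder at (4.5, -1.5) is absent (z outside [0, 3]); Taking the union: only the r=11 sphere is present, so the union is just that shape — boundary = 61.71 mm. So its perimeter = 61.71 mm. Layer 218 (z = 21.8): the r=11 sphere contributes a regular 6-gon of circumradius √(11²−10.8²) = 2.088 (perimeter = 2·6·2.088·sin(180°/6) = 12.53 mm); the sphere at (15.5, 6): section is a regular 6-gon, circumradius = √(r²−h²) = √(4.5²−2.8²) = 3.523 (perimeter = 2·6·3.523·sin(180°/6) = 21.14 mm); the cylinder at (4.5, -1.5) is absent (z outside [0, 3]); Merging all regions: the 2 present regions are separate (no shared area or edge), so areas and boundary lengths simply add and each stays a separate island — boundary = 33.67 mm. So its perimeter = 33.67 mm. Layer 71 is larger (61.71 vs 33.67 mm).

layer 71 (z = 7.1 mm)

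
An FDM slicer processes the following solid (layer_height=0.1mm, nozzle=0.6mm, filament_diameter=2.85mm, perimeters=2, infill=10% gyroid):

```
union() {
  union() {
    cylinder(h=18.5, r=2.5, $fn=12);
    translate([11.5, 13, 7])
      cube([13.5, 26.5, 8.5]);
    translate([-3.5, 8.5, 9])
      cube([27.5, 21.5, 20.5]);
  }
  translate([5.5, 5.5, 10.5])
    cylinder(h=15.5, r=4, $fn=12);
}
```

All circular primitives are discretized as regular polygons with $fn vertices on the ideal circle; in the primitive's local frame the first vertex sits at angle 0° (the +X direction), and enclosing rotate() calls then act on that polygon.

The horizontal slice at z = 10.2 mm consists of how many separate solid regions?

2

At z = 10.2 mm: the cylinder: section is a regular 12-gon, circumradius r=2.5; the cube at (11.5, 13) (footprint 13.5×26.5) is included at this height; the 27.5×21.5 cube at (-3.5, 8.5) contributes its full rectangle; Taking the union: the regions partially overlap (shared area 212.50 mm²), so overlapping operands fuse into one piece — 2 connected regions; the cylinder at (5.5, 5.5) does not reach this height (z outside [10.5, 26]); Merging all regions: only the result so far is present, so the union is just that shape — 2 connected regions. The result has 2 disconnected regions.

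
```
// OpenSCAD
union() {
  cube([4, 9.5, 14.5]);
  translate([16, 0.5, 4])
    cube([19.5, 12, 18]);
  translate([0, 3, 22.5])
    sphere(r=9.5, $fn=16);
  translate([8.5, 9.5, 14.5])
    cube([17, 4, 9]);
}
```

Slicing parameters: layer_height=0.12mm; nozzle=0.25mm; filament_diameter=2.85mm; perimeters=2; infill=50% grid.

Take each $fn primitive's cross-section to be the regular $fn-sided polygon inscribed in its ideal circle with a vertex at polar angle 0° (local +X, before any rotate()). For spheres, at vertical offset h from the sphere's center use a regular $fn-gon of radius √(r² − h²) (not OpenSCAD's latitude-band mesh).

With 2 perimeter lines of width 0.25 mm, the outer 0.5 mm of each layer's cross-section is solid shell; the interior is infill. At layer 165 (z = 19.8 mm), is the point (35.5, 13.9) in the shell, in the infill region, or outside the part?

At z = 19.8 mm: the cube is not intersected at this z (z outside [0, 14.5]); the cube at (16, 0.5) is present — its section is the full 19.5×12 rectangle; the r=9.5 sphere at (0, 3) slices to a regular 16-gon of circumradius 9.108 (√(r²−h²) with h=2.7 from center); the cube at (8.5, 9.5) (footprint 17×4) is included at this height; Combining (union): the regions partially overlap (shared area 28.50 mm²), so overlapping operands fuse into one piece — 2 connected regions. Overall, the cross-section has 2 separate islands. The nearest boundary edge runs (25.50, 12.50)→(35.50, 12.50); distance from the point to it = 1.40 mm. The point is not inside any of the regions above, so it lies outside the cross-section (1.40 mm from the nearest boundary).

outside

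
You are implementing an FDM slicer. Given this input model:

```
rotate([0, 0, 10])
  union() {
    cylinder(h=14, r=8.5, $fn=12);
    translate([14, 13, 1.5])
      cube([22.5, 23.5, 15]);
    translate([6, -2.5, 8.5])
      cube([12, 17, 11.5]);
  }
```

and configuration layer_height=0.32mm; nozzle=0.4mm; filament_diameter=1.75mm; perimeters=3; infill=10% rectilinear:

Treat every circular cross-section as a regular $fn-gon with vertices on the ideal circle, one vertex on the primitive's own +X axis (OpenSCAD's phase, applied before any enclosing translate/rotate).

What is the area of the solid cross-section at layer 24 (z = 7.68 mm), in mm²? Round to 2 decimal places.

At z = 7.68 mm: the r=8.5 cylinder contributes a regular 12-gon of circumradius 8.5 (area = (12/2)·8.500²·sin(360°/12) = 216.75 mm²); the cube at (14, 13) is present — its section is the full 22.5×23.5 rectangle (area 528.75 mm²); the cube at (6, -2.5) does not reach this height (z outside [8.5, 20]); Merging all regions: the 2 present regions are separate (no shared area or edge), so areas and boundary lengths simply add and each stays a separate island — area = 745.50 mm²; (whole slice rotated 10° about Z — lengths, areas and connectivity unchanged). Overall, the cross-section has 2 separate islands. Net area = 745.50 mm².

745.50 mm²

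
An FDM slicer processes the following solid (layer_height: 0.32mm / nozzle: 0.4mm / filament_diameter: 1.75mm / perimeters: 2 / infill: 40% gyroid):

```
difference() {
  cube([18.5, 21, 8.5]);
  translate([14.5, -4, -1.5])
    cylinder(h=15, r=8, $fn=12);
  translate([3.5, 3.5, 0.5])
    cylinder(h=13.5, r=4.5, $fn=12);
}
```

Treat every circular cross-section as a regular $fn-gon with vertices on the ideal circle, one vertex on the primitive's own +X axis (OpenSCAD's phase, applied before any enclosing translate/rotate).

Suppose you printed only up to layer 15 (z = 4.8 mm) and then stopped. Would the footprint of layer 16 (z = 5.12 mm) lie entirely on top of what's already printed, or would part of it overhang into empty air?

Compare the two slices. At z = 4.8: the 18.5×21 cube contributes its full rectangle (area 388.50 mm²); the cylinder at (14.5, -4): section is a regular 12-gon, circumradius r=8 (area = (12/2)·8.000²·sin(360°/12) = 192.00 mm²); the cylinder at (3.5, 3.5): section is a regular 12-gon, circumradius r=4.5 (area = (12/2)·4.500²·sin(360°/12) = 60.75 mm²); After the difference (first − rest): starting from the 18.5×21 cube (388.50 mm²), the r=8 cylinder at (14.5, -4) partially overlaps it — only the 32.00 mm² overlap (of its 192.00 mm²) is removed, clipping the outline; the r=4.5 cylinder at (3.5, 3.5) partially overlaps it — only the 54.15 mm² overlap (of its 60.75 mm²) is removed, clipping the outline — area = 302.35 mm². At z = 5.12: the cube (footprint 18.5×21) is included at this height (area 388.50 mm²); the cylinder at (14.5, -4): section is a regular 12-gon, circumradius r=8 (area = (12/2)·8.000²·sin(360°/12) = 192.00 mm²); the cylinder at (3.5, 3.5): section is a regular 12-gon, circumradius r=4.5 (area = (12/2)·4.500²·sin(360°/12) = 60.75 mm²); After the difference (first − rest): starting from the 18.5×21 cube (388.50 mm²), the r=8 cylinder at (14.5, -4) partially overlaps it — only the 32.00 mm² overlap (of its 192.00 mm²) is removed, clipping the outline; the r=4.5 cylinder at (3.5, 3.5) partially overlaps it — only the 54.15 mm² overlap (of its 60.75 mm²) is removed, clipping the outline — area = 302.35 mm². Checking containment: the cross-section at z = 5.12 is a subset of the cross-section at z = 4.8.

entirely on top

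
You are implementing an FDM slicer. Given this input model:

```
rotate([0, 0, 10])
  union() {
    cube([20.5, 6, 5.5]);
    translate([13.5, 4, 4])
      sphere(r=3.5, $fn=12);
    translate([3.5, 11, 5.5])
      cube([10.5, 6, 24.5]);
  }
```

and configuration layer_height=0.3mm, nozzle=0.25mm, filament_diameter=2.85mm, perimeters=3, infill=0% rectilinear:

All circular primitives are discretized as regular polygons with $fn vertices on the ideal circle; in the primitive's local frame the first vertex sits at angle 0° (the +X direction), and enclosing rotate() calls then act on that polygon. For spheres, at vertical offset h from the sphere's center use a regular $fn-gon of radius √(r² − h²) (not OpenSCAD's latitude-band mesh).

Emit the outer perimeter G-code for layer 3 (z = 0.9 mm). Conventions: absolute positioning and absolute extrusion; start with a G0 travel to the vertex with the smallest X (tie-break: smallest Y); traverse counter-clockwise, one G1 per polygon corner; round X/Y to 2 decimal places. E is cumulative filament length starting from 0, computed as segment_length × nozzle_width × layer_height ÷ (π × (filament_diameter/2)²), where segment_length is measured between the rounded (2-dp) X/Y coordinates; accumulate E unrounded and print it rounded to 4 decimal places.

G0 X-1.04 Y5.91 Z0.90
G1 X0.00 Y0.00 E0.0705
G1 X20.19 Y3.56 E0.3116
G1 X19.15 Y9.47 E0.3821
G1 X-1.04 Y5.91 E0.6232

At z = 0.9 mm: the 20.5×6 cube contributes its full rectangle; the r=3.5 sphere at (13.5, 4) contributes a regular 12-gon of circumradius √(3.5²−3.1²) = 1.625; the cube at (3.5, 11) is not intersected at this z (z outside [5.5, 30]); Taking the union: the r=3.5 sphere at (13.5, 4) lies entirely inside the 20.5×6 cube, so the union is just the 20.5×6 cube — 1 connected region; (rotated 10° about Z; rotation is an isometry so areas/perimeters/island counts are preserved). The outline is a single polygon with 4 vertices. Extrusion per mm of travel: 0.25 × 0.3 / (π × 1.425²) = 0.011757. Accumulating E over each segment gives final E = 0.6232.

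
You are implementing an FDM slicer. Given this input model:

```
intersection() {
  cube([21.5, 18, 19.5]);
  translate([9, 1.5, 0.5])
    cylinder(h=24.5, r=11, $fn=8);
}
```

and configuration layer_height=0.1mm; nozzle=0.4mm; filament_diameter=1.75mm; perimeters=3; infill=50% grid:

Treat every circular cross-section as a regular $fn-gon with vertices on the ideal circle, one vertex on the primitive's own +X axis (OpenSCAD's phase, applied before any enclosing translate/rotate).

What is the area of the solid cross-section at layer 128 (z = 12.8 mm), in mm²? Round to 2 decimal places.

At z = 12.8 mm: the 21.5×18 cube contributes its full rectangle (area 387.00 mm²); the r=11 cylinder at (9, 1.5) gives a regular 8-gon of circumradius 11 (constant along its height) (area = (8/2)·11.000²·sin(360°/8) = 342.24 mm²); Taking the intersection: the r=11 cylinder at (9, 1.5) partially overlaps the 21.5×18 cube; clipping to the common part keeps 195.83 mm² — area = 195.83 mm². Overall, the cross-section is a single solid region. Net area = 195.83 mm².

195.83 mm²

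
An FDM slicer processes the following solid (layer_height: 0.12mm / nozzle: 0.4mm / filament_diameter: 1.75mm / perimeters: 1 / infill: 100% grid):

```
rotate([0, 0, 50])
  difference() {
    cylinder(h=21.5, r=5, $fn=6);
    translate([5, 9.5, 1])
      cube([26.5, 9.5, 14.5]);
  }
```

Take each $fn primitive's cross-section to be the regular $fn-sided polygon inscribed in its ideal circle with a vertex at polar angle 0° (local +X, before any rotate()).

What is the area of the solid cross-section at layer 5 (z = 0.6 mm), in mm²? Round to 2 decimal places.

64.95 mm²

At z = 0.6 mm: the r=5 cylinder gives a regular 6-gon of circumradius 5 (constant along its height) (area = (6/2)·5.000²·sin(360°/6) = 64.95 mm²); the cube at (5, 9.5) is not intersected at this z (z outside [1, 15.5]); Taking the first minus the rest: none of the subtracted shapes is present at this height, so the r=5 cylinder is unchanged — area = 64.95 mm²; (whole slice rotated 50° about Z — lengths, areas and connectivity unchanged). Overall, the cross-section is a single solid region. Net area = 64.95 mm².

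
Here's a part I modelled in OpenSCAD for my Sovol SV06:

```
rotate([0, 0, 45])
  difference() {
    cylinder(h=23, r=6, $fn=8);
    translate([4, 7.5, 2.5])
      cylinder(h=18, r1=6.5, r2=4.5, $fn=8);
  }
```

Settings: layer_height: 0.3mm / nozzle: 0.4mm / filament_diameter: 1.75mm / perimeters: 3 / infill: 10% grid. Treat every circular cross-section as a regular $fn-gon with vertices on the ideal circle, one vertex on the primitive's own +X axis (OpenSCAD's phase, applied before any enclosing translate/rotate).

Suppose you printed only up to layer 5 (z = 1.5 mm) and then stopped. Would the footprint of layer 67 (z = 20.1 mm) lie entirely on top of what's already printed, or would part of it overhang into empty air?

entirely on top

Compare the two slices. At z = 1.5: the r=6 cylinder contributes a regular 8-gon of circumradius 6 (area = (8/2)·6.000²·sin(360°/8) = 101.82 mm²); the cone at (4, 7.5) is not intersected at this z (z outside [2.5, 20.5]); Subtracting the remaining from the first: none of the subtracted shapes is present at this height, so the r=6 cylinder is unchanged — area = 101.82 mm²; (rotated 45° about Z; rotation is an isometry so areas/perimeters/island counts are preserved). At z = 20.1: the r=6 cylinder contributes a regular 8-gon of circumradius 6 (area = (8/2)·6.000²·sin(360°/8) = 101.82 mm²); the cone at (4, 7.5) (r1=6.5→r2=4.5) has section circumradius 4.544 here — a regular 8-gon (area = (8/2)·4.544²·sin(360°/8) = 58.41 mm²); Taking the first minus the rest: starting from the r=6 cylinder (101.82 mm²), the cone at (4, 7.5) partially overlaps it — only the 5.50 mm² overlap (of its 58.41 mm²) is removed, clipping the outline — area = 96.32 mm²; (rotated 45° about Z; rotation is an isometry so areas/perimeters/island counts are preserved). Checking containment: the cross-section at z = 20.1 is a subset of the cross-section at z = 1.5.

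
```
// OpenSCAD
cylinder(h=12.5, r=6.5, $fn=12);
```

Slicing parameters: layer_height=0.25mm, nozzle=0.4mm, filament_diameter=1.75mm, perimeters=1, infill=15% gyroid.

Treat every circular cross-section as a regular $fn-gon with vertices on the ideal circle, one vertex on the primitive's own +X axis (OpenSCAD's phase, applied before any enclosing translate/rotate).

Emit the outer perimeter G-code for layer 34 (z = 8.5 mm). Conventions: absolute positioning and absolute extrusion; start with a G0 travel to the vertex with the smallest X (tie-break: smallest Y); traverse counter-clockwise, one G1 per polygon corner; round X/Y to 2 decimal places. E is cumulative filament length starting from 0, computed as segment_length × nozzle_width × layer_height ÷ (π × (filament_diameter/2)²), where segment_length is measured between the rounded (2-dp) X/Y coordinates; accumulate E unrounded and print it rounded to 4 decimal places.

G0 X-6.50 Y0.00 Z8.50
G1 X-5.63 Y-3.25 E0.1399
G1 X-3.25 Y-5.63 E0.2798
G1 X0.00 Y-6.50 E0.4197
G1 X3.25 Y-5.63 E0.5596
G1 X5.63 Y-3.25 E0.6995
G1 X6.50 Y0.00 E0.8394
G1 X5.63 Y3.25 E0.9793
G1 X3.25 Y5.63 E1.1192
G1 X0.00 Y6.50 E1.2591
G1 X-3.25 Y5.63 E1.3989
G1 X-5.63 Y3.25 E1.5389
G1 X-6.50 Y0.00 E1.6788

At z = 8.5 mm: the r=6.5 cylinder gives a regular 12-gon of circumradius 6.5 (constant along its height). The outline is a single polygon with 12 vertices. Extrusion per mm of travel: 0.4 × 0.25 / (π × 0.875²) = 0.041575. Accumulating E over each segment gives final E = 1.6788.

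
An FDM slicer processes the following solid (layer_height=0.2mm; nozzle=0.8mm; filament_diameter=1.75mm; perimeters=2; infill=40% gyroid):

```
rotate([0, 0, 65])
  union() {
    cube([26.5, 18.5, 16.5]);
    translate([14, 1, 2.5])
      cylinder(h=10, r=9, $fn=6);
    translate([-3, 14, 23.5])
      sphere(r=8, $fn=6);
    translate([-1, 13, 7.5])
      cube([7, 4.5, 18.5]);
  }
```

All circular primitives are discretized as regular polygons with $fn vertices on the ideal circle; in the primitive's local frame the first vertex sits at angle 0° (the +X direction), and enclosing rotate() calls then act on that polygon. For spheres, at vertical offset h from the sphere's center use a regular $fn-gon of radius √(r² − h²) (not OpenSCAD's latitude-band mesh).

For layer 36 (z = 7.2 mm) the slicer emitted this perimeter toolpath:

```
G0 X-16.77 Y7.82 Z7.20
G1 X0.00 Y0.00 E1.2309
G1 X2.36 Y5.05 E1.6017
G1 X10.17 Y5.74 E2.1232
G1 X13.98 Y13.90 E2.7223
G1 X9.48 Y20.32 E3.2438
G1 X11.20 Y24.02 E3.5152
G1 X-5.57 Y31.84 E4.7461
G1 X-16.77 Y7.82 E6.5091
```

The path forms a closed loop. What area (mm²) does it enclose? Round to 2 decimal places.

Apply the shoelace formula to the sequence of (X, Y) vertices; enclosed area = 578.27 mm².

578.27 mm²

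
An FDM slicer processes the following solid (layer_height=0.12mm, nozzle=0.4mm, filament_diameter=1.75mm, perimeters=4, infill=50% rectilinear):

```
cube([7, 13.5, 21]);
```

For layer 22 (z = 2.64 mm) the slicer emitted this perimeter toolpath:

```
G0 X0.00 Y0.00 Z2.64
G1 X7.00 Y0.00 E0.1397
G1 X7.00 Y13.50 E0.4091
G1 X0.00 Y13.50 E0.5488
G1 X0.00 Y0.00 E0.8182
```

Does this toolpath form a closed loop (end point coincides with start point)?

Start point (G0): (0.00, 0.00). End point (last G1): the path returns to the start — closed.

yes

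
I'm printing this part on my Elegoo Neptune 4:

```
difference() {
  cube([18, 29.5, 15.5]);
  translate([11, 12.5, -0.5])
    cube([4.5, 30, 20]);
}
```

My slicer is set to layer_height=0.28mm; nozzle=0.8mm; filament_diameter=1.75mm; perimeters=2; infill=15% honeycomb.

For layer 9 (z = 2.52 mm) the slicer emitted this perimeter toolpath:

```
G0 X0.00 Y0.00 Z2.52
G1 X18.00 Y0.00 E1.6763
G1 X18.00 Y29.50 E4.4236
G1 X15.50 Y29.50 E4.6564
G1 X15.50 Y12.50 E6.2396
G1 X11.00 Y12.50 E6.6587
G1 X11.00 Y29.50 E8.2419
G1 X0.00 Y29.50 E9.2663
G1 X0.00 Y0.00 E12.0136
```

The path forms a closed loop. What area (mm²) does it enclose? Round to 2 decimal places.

454.50 mm²

Apply the shoelace formula to the sequence of (X, Y) vertices; enclosed area = 454.50 mm².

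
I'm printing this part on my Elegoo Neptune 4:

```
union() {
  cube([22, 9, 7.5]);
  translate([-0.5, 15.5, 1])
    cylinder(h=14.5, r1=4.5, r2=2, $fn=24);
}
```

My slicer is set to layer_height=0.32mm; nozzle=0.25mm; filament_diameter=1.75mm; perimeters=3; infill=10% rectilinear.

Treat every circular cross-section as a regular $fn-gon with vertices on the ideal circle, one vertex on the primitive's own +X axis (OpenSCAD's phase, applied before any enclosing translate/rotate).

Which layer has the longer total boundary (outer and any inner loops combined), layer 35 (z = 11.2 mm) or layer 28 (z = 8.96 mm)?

layer 28 (z = 8.96 mm)

Layer 35 (z = 11.2): the cube is absent (z outside [0, 7.5]); the cone at (-0.5, 15.5): at t=0.703 of its height the radius interpolates to r₁+(r₂−r₁)t = 2.741, giving a regular 24-gon of that circumradius (perimeter = 2·24·2.741·sin(180°/24) = 17.18 mm); Merging all regions: only the cone at (-0.5, 15.5) is present, so the union is just that shape — boundary = 17.18 mm. So its perimeter = 17.18 mm. Layer 28 (z = 8.96): the cube is absent (z outside [0, 7.5]); the cone at (-0.5, 15.5) contributes a regular 24-gon of circumradius 3.128 (interpolated between r1=4.5 and r2=2 at t=0.549) (perimeter = 2·24·3.128·sin(180°/24) = 19.60 mm); Combining (union): only the cone at (-0.5, 15.5) is present, so the union is just that shape — boundary = 19.60 mm. So its perimeter = 19.60 mm. Layer 28 is larger (19.60 vs 17.18 mm).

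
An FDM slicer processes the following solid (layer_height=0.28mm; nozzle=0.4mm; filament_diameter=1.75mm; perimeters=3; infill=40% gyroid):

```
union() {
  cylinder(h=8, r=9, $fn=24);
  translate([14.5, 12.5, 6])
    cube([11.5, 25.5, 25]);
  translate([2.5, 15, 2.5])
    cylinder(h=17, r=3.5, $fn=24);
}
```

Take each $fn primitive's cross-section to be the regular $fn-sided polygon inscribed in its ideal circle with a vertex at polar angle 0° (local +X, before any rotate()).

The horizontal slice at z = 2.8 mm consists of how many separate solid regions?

2

At z = 2.8 mm: the r=9 cylinder contributes a regular 24-gon of circumradius 9; the cube at (14.5, 12.5) is absent (z outside [6, 31]); the r=3.5 cylinder at (2.5, 15) gives a regular 24-gon of circumradius 3.5 (constant along its height); Combining (union): the 2 present regions are separate (no shared area or edge), so areas and boundary lengths simply add and each stays a separate island — 2 connected regions. The result has 2 disconnected regions.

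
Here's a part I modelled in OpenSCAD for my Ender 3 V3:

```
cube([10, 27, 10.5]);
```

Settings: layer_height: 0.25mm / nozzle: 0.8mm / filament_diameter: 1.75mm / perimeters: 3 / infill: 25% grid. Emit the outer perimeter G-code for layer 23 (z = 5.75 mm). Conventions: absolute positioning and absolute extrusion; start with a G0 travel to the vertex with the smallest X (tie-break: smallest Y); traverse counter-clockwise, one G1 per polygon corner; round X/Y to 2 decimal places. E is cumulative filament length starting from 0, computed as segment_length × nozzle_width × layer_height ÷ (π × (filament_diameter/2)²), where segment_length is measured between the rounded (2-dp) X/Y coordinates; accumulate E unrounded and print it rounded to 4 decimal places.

At z = 5.75 mm: the 10×27 cube contributes its full rectangle. The outline is a single polygon with 4 vertices. Extrusion per mm of travel: 0.8 × 0.25 / (π × 0.875²) = 0.083150. Accumulating E over each segment gives final E = 6.1531.

G0 X0.00 Y0.00 Z5.75
G1 X10.00 Y0.00 E0.8315
G1 X10.00 Y27.00 E3.0766
G1 X0.00 Y27.00 E3.9081
G1 X0.00 Y0.00 E6.1531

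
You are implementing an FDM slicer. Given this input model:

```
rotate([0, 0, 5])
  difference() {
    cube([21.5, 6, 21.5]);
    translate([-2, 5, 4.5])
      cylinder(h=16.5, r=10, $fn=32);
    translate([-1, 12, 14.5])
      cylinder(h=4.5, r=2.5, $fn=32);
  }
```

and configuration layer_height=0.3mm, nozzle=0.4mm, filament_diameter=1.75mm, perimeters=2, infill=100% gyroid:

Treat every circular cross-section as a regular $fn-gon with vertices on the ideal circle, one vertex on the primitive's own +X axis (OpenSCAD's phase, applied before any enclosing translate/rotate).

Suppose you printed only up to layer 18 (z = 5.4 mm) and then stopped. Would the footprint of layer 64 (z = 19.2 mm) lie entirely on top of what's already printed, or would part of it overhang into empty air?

Compare the two slices. At z = 5.4: the 21.5×6 cube contributes its full rectangle (area 129.00 mm²); the r=10 cylinder at (-2, 5) contributes a regular 32-gon of circumradius 10 (area = (32/2)·10.000²·sin(360°/32) = 312.14 mm²); the cylinder at (-1, 12) is not intersected at this z (z outside [14.5, 19]); Taking the first minus the rest: starting from the 21.5×6 cube (129.00 mm²), the r=10 cylinder at (-2, 5) partially overlaps it — only the 45.61 mm² overlap (of its 312.14 mm²) is removed, clipping the outline — area = 83.39 mm²; (whole slice rotated 5° about Z — lengths, areas and connectivity unchanged). At z = 19.2: the cube (footprint 21.5×6) is included at this height (area 129.00 mm²); the r=10 cylinder at (-2, 5) contributes a regular 32-gon of circumradius 10 (area = (32/2)·10.000²·sin(360°/32) = 312.14 mm²); the cylinder at (-1, 12) is not intersected at this z (z outside [14.5, 19]); Taking the first minus the rest: starting from the 21.5×6 cube (129.00 mm²), the r=10 cylinder at (-2, 5) partially overlaps it — only the 45.61 mm² overlap (of its 312.14 mm²) is removed, clipping the outline — area = 83.39 mm²; (rotated 5° about Z; rotation is an isometry so areas/perimeters/island counts are preserved). Checking containment: the cross-section at z = 19.2 is a subset of the cross-section at z = 5.4.

entirely on top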